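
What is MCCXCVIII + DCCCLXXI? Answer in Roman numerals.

MCCXCVIII = 1298
DCCCLXXI = 871
1298 + 871 = 2169

MMCLXIX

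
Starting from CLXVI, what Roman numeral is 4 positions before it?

CLXVI = 166
166 - 4 = 162

CLXII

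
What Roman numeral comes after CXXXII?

CXXXII = 132; next is 133

CXXXIII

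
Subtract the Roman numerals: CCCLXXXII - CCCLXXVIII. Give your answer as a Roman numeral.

CCCLXXXII = 382
CCCLXXVIII = 378
382 - 378 = 4

IV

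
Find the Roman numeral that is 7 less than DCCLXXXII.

DCCLXXXII = 782
782 - 7 = 775

DCCLXXV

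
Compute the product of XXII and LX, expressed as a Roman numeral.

XXII = 22
LX = 60
22 × 60 = 1320

MCCCXX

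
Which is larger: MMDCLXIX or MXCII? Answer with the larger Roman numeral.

MMDCLXIX = 2669
MXCII = 1092
2669 is larger

MMDCLXIX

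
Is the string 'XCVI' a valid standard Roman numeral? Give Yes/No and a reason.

'XCVI': Check the rules: uses only the symbols I, V, X, L, C, D, M; no symbol is repeated more than three times in a row; V, L and D each appear at most once; the only place a smaller symbol precedes a larger one is the allowed subtractive pair XC, the symbol right after such a pair (if any) is smaller than the pair's first symbol, and otherwise the values never increase from left to right. Value: XC (90) + V (5) + I (1) = 96. So it is a valid standard Roman numeral.

Yes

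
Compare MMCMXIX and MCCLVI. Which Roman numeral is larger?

MMCMXIX = 2919
MCCLVI = 1256
2919 is larger

MMCMXIX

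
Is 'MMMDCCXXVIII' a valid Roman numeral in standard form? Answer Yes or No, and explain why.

'MMMDCCXXVIII': Check the rules: uses only the symbols I, V, X, L, C, D, M; no symbol is repeated more than three times in a row; V, L and D each appear at most once; no smaller symbol precedes a larger one (values never increase from left to right). Value: M (1000) + M (1000) + M (1000) + D (500) + C (100) + C (100) + X (10) + X (10) + V (5) + I (1) + I (1) + I (1) = 3728. So it is a valid standard Roman numeral.

Yes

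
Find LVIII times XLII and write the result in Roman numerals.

LVIII = 58
XLII = 42
58 × 42 = 2436

MMCDXXXVI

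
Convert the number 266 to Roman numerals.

Convert 266 to Roman numerals:
  266 contains 2×100 (CC)
  66 contains 1×50 (L)
  16 contains 1×10 (X)
  6 contains 1×5 (V)
  1 contains 1×1 (I)

CCLXVI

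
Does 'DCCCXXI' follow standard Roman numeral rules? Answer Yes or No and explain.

'DCCCXXI': Check the rules: uses only the symbols I, V, X, L, C, D, M; no symbol is repeated more than three times in a row; V, L and D each appear at most once; no smaller symbol precedes a larger one (values never increase from left to right). Value: D (500) + C (100) + C (100) + C (100) + X (10) + X (10) + I (1) = 821. So it is a valid standard Roman numeral.

Yes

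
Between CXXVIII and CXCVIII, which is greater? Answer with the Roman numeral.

CXXVIII = 128
CXCVIII = 198
198 is larger

CXCVIII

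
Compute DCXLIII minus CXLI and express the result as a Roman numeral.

DCXLIII = 643
CXLI = 141
643 - 141 = 502

DII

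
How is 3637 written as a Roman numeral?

Convert 3637 to Roman numerals:
  3637 contains 3×1000 (MMM)
  637 contains 1×500 (D)
  137 contains 1×100 (C)
  37 contains 3×10 (XXX)
  7 contains 1×5 (V)
  2 contains 2×1 (II)

MMMDCXXXVII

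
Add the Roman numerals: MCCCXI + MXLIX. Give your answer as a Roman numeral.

MCCCXI = 1311
MXLIX = 1049
1311 + 1049 = 2360

MMCCCLX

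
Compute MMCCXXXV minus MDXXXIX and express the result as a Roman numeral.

MMCCXXXV = 2235
MDXXXIX = 1539
2235 - 1539 = 696

DCXCVI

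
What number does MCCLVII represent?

MCCLVII: M=1000, C=100, C=100, L=50, V=5, I=1, I=1
1000 + 100 + 100 + 50 + 5 + 1 + 1 = 1257

1257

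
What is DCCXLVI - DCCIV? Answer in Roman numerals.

DCCXLVI = 746
DCCIV = 704
746 - 704 = 42

XLII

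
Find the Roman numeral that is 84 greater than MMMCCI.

MMMCCI = 3201
3201 + 84 = 3285

MMMCCLXXXV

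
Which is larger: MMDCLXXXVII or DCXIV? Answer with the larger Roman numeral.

MMDCLXXXVII = 2687
DCXIV = 614
2687 is larger

MMDCLXXXVII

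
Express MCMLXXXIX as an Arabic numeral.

MCMLXXXIX: M=1000, CM=900, L=50, X=10, X=10, X=10, IX=9
1000 + 900 + 50 + 10 + 10 + 10 + 9 = 1989

1989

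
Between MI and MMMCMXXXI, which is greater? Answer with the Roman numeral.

MI = 1001
MMMCMXXXI = 3931
3931 is larger

MMMCMXXXI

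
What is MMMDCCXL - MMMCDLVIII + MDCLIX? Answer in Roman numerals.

MMMDCCXL = 3740, MMMCDLVIII = 3458, MDCLIX = 1659
3740 - 3458 = 282
282 + 1659 = 1941

MCMXLI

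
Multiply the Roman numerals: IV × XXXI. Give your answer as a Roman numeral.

IV = 4
XXXI = 31
4 × 31 = 124

CXXIV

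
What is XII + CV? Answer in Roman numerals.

XII = 12
CV = 105
12 + 105 = 117

CXVII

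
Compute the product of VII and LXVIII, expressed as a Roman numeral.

VII = 7
LXVIII = 68
7 × 68 = 476

CDLXXVI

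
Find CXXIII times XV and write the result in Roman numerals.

CXXIII = 123
XV = 15
123 × 15 = 1845

MDCCCXLV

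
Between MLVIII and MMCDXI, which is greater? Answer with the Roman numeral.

MLVIII = 1058
MMCDXI = 2411
2411 is larger

MMCDXI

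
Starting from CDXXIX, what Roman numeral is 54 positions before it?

CDXXIX = 429
429 - 54 = 375

CCCLXXV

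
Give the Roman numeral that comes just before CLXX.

CLXX = 170; previous is 169

CLXIX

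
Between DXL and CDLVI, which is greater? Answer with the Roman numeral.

DXL = 540
CDLVI = 456
540 is larger

DXL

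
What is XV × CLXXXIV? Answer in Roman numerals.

XV = 15
CLXXXIV = 184
15 × 184 = 2760

MMDCCLX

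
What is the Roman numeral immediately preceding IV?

IV = 4; previous is 3

III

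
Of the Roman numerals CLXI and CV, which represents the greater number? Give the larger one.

CLXI = 161
CV = 105
161 is larger

CLXI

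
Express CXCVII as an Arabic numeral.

CXCVII: C=100, XC=90, V=5, I=1, I=1
100 + 90 + 5 + 1 + 1 = 197

197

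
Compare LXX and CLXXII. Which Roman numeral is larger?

LXX = 70
CLXXII = 172
172 is larger

CLXXII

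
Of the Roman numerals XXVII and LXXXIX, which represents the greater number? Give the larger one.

XXVII = 27
LXXXIX = 89
89 is larger

LXXXIX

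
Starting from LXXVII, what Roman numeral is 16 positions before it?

LXXVII = 77
77 - 16 = 61

LXI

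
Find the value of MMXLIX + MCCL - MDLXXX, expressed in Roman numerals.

MMXLIX = 2049, MCCL = 1250, MDLXXX = 1580
2049 + 1250 = 3299
3299 - 1580 = 1719

MDCCXIX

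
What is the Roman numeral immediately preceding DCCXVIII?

DCCXVIII = 718, so the previous integer is 718 - 1 = 717

DCCXVII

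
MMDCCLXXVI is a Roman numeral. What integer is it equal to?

MMDCCLXXVI: M=1000, M=1000, D=500, C=100, C=100, L=50, X=10, X=10, V=5, I=1
1000 + 1000 + 500 + 100 + 100 + 50 + 10 + 10 + 5 + 1 = 2776

2776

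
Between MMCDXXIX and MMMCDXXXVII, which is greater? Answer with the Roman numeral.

MMCDXXIX = 2429
MMMCDXXXVII = 3437
3437 is larger

MMMCDXXXVII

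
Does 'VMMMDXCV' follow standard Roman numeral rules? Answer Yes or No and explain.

'VMMMDXCV': V should not appear more than once

No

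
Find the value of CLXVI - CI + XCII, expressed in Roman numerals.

CLXVI = 166, CI = 101, XCII = 92
166 - 101 = 65
65 + 92 = 157

CLVII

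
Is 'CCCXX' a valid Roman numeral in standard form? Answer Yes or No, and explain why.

'CCCXX': Check the rules: uses only the symbols I, V, X, L, C, D, M; no symbol is repeated more than three times in a row; V, L and D each appear at most once; no smaller symbol precedes a larger one (values never increase from left to right). Value: C (100) + C (100) + C (100) + X (10) + X (10) = 320. So it is a valid standard Roman numeral.

Yes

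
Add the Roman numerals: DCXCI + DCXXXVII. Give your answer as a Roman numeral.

DCXCI = 691
DCXXXVII = 637
691 + 637 = 1328

MCCCXXVIII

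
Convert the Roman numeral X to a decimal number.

X: X=10

10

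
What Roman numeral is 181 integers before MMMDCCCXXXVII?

MMMDCCCXXXVII = 3837
3837 - 181 = 3656

MMMDCLVI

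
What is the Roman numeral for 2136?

Convert 2136 to Roman numerals:
  2136 contains 2×1000 (MM)
  136 contains 1×100 (C)
  36 contains 3×10 (XXX)
  6 contains 1×5 (V)
  1 contains 1×1 (I)

MMCXXXVI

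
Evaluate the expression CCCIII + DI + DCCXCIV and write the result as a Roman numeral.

CCCIII = 303, DI = 501, DCCXCIV = 794
303 + 501 = 804
804 + 794 = 1598

MDXCVIII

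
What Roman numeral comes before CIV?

CIV = 104, so the previous integer is 104 - 1 = 103

CIII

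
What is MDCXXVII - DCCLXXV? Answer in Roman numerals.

MDCXXVII = 1627
DCCLXXV = 775
1627 - 775 = 852

DCCCLII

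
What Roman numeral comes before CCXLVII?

CCXLVII = 247, so the previous integer is 247 - 1 = 246

CCXLVI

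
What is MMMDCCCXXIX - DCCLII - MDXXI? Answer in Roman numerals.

MMMDCCCXXIX = 3829, DCCLII = 752, MDXXI = 1521
3829 - 752 = 3077
3077 - 1521 = 1556

MDLVI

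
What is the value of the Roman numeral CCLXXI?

CCLXXI: C=100, C=100, L=50, X=10, X=10, I=1
100 + 100 + 50 + 10 + 10 + 1 = 271

271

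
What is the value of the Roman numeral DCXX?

DCXX: D=500, C=100, X=10, X=10
500 + 100 + 10 + 10 = 620

620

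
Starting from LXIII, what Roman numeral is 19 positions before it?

LXIII = 63
63 - 19 = 44

XLIV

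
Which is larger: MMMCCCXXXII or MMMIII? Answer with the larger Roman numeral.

MMMCCCXXXII = 3332
MMMIII = 3003
3332 is larger

MMMCCCXXXII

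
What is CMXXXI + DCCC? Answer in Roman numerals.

CMXXXI = 931
DCCC = 800
931 + 800 = 1731

MDCCXXXI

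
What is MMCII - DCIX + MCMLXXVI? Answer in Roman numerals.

MMCII = 2102, DCIX = 609, MCMLXXVI = 1976
2102 - 609 = 1493
1493 + 1976 = 3469

MMMCDLXIX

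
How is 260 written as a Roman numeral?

Convert 260 to Roman numerals:
  260 contains 2×100 (CC)
  60 contains 1×50 (L)
  10 contains 1×10 (X)

CCLX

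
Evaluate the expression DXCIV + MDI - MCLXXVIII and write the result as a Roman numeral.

DXCIV = 594, MDI = 1501, MCLXXVIII = 1178
594 + 1501 = 2095
2095 - 1178 = 917

CMXVII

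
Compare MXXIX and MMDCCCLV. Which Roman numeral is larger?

MXXIX = 1029
MMDCCCLV = 2855
2855 is larger

MMDCCCLV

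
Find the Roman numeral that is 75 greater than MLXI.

MLXI = 1061
1061 + 75 = 1136

MCXXXVI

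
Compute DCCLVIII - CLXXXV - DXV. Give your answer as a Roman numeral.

DCCLVIII = 758, CLXXXV = 185, DXV = 515
758 - 185 = 573
573 - 515 = 58

LVIII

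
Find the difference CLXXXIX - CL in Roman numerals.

CLXXXIX = 189
CL = 150
189 - 150 = 39

XXXIX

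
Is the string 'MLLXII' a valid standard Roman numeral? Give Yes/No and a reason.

'MLLXII': L should not appear more than once

No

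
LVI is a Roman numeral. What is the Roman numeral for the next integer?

LVI = 56, so the next integer is 56 + 1 = 57

LVII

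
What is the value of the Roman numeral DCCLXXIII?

DCCLXXIII: D=500, C=100, C=100, L=50, X=10, X=10, I=1, I=1, I=1
500 + 100 + 100 + 50 + 10 + 10 + 1 + 1 + 1 = 773

773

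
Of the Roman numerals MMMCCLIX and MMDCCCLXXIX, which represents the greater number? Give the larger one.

MMMCCLIX = 3259
MMDCCCLXXIX = 2879
3259 is larger

MMMCCLIX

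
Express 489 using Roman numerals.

Convert 489 to Roman numerals:
  489 contains 1×400 (CD)
  89 contains 1×50 (L)
  39 contains 3×10 (XXX)
  9 contains 1×9 (IX)

CDLXXXIX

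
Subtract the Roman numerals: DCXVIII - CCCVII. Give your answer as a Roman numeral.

DCXVIII = 618
CCCVII = 307
618 - 307 = 311

CCCXI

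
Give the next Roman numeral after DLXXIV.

DLXXIV = 574; next is 575

DLXXV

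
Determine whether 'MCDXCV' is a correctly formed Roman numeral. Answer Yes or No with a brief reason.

'MCDXCV': Check the rules: uses only the symbols I, V, X, L, C, D, M; no symbol is repeated more than three times in a row; V, L and D each appear at most once; the only places a smaller symbol precedes a larger one are the allowed subtractive pairs CD, XC, the symbol right after such a pair (if any) is smaller than the pair's first symbol, and otherwise the values never increase from left to right. Value: M (1000) + CD (400) + XC (90) + V (5) = 1495. So it is a valid standard Roman numeral.

Yes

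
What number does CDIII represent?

CDIII: CD=400, I=1, I=1, I=1
400 + 1 + 1 + 1 = 403

403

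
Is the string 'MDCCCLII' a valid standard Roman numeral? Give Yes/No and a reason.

'MDCCCLII': Check the rules: uses only the symbols I, V, X, L, C, D, M; no symbol is repeated more than three times in a row; V, L and D each appear at most once; no smaller symbol precedes a larger one (values never increase from left to right). Value: M (1000) + D (500) + C (100) + C (100) + C (100) + L (50) + I (1) + I (1) = 1852. So it is a valid standard Roman numeral.

Yes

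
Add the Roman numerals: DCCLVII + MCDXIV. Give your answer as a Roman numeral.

DCCLVII = 757
MCDXIV = 1414
757 + 1414 = 2171

MMCLXXI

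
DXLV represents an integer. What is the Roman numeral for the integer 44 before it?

DXLV = 545
545 - 44 = 501

DI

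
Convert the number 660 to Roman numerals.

Convert 660 to Roman numerals:
  660 contains 1×500 (D)
  160 contains 1×100 (C)
  60 contains 1×50 (L)
  10 contains 1×10 (X)

DCLX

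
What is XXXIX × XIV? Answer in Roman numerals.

XXXIX = 39
XIV = 14
39 × 14 = 546

DXLVI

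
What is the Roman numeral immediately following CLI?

CLI = 151, so the next integer is 151 + 1 = 152

CLII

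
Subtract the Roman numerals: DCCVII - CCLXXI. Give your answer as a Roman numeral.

DCCVII = 707
CCLXXI = 271
707 - 271 = 436

CDXXXVI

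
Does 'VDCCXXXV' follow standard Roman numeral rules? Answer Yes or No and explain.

'VDCCXXXV': V should not appear more than once

No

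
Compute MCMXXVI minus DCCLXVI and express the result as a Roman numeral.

MCMXXVI = 1926
DCCLXVI = 766
1926 - 766 = 1160

MCLX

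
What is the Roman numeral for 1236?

Convert 1236 to Roman numerals:
  1236 contains 1×1000 (M)
  236 contains 2×100 (CC)
  36 contains 3×10 (XXX)
  6 contains 1×5 (V)
  1 contains 1×1 (I)

MCCXXXVI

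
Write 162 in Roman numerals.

Convert 162 to Roman numerals:
  162 contains 1×100 (C)
  62 contains 1×50 (L)
  12 contains 1×10 (X)
  2 contains 2×1 (II)

CLXII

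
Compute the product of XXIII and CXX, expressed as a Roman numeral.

XXIII = 23
CXX = 120
23 × 120 = 2760

MMDCCLX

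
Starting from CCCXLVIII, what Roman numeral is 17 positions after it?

CCCXLVIII = 348
348 + 17 = 365

CCCLXV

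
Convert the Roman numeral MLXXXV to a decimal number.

MLXXXV: M=1000, L=50, X=10, X=10, X=10, V=5
1000 + 50 + 10 + 10 + 10 + 5 = 1085

1085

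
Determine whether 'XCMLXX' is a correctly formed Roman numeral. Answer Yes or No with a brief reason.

'XCMLXX': X (position 1) comes before the larger symbol M (position 3) without being directly in front of it as a subtractive pair; apart from IV, IX, XL, XC, CD and CM, symbols must go from largest to smallest

No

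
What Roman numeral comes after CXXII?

CXXII = 122; next is 123

CXXIII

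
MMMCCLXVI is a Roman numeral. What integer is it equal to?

MMMCCLXVI: M=1000, M=1000, M=1000, C=100, C=100, L=50, X=10, V=5, I=1
1000 + 1000 + 1000 + 100 + 100 + 50 + 10 + 5 + 1 = 3266

3266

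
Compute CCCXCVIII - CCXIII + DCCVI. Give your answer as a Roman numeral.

CCCXCVIII = 398, CCXIII = 213, DCCVI = 706
398 - 213 = 185
185 + 706 = 891

DCCCXCI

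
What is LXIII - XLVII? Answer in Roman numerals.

LXIII = 63
XLVII = 47
63 - 47 = 16

XVI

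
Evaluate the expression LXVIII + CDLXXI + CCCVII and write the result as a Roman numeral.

LXVIII = 68, CDLXXI = 471, CCCVII = 307
68 + 471 = 539
539 + 307 = 846

DCCCXLVI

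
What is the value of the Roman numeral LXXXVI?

LXXXVI: L=50, X=10, X=10, X=10, V=5, I=1
50 + 10 + 10 + 10 + 5 + 1 = 86

86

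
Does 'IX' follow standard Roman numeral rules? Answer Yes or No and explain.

'IX': Check the rules: uses only the symbols I, V, X, L, C, D, M; no symbol is repeated more than three times in a row; V, L and D each appear at most once; the only place a smaller symbol precedes a larger one is the allowed subtractive pair IX, the symbol right after such a pair (if any) is smaller than the pair's first symbol, and otherwise the values never increase from left to right. Value: IX = 9. So it is a valid standard Roman numeral.

Yes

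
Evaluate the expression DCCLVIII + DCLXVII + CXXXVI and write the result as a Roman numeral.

DCCLVIII = 758, DCLXVII = 667, CXXXVI = 136
758 + 667 = 1425
1425 + 136 = 1561

MDLXI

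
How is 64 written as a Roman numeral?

Convert 64 to Roman numerals:
  64 contains 1×50 (L)
  14 contains 1×10 (X)
  4 contains 1×4 (IV)

LXIV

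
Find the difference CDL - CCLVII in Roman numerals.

CDL = 450
CCLVII = 257
450 - 257 = 193

CXCIII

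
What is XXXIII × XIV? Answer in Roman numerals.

XXXIII = 33
XIV = 14
33 × 14 = 462

CDLXII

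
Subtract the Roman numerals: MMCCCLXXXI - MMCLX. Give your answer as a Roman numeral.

MMCCCLXXXI = 2381
MMCLX = 2160
2381 - 2160 = 221

CCXXI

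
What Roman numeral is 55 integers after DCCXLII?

DCCXLII = 742
742 + 55 = 797

DCCXCVII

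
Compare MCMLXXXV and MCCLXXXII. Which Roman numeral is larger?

MCMLXXXV = 1985
MCCLXXXII = 1282
1985 is larger

MCMLXXXV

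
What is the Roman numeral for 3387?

Convert 3387 to Roman numerals:
  3387 contains 3×1000 (MMM)
  387 contains 3×100 (CCC)
  87 contains 1×50 (L)
  37 contains 3×10 (XXX)
  7 contains 1×5 (V)
  2 contains 2×1 (II)

MMMCCCLXXXVII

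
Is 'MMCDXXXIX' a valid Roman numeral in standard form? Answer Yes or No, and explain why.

'MMCDXXXIX': Check the rules: uses only the symbols I, V, X, L, C, D, M; no symbol is repeated more than three times in a row; V, L and D each appear at most once; the only places a smaller symbol precedes a larger one are the allowed subtractive pairs CD, IX, the symbol right after such a pair (if any) is smaller than the pair's first symbol, and otherwise the values never increase from left to right. Value: M (1000) + M (1000) + CD (400) + X (10) + X (10) + X (10) + IX (9) = 2439. So it is a valid standard Roman numeral.

Yes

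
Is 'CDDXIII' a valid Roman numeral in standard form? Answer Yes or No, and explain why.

'CDDXIII': D should not appear more than once

No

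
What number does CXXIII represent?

CXXIII: C=100, X=10, X=10, I=1, I=1, I=1
100 + 10 + 10 + 1 + 1 + 1 = 123

123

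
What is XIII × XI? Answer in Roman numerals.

XIII = 13
XI = 11
13 × 11 = 143

CXLIII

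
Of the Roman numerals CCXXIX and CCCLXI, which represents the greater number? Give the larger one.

CCXXIX = 229
CCCLXI = 361
361 is larger

CCCLXI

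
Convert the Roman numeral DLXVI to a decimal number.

DLXVI: D=500, L=50, X=10, V=5, I=1
500 + 50 + 10 + 5 + 1 = 566

566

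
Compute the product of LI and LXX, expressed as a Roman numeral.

LI = 51
LXX = 70
51 × 70 = 3570

MMMDLXX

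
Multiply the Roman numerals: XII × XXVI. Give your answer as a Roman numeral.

XII = 12
XXVI = 26
12 × 26 = 312

CCCXII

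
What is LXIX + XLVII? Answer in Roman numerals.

LXIX = 69
XLVII = 47
69 + 47 = 116

CXVI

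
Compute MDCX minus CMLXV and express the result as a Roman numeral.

MDCX = 1610
CMLXV = 965
1610 - 965 = 645

DCXLV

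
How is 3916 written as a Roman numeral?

Convert 3916 to Roman numerals:
  3916 contains 3×1000 (MMM)
  916 contains 1×900 (CM)
  16 contains 1×10 (X)
  6 contains 1×5 (V)
  1 contains 1×1 (I)

MMMCMXVI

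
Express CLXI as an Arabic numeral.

CLXI: C=100, L=50, X=10, I=1
100 + 50 + 10 + 1 = 161

161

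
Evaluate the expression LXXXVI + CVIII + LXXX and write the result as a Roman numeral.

LXXXVI = 86, CVIII = 108, LXXX = 80
86 + 108 = 194
194 + 80 = 274

CCLXXIV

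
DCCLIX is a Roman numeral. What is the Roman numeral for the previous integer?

DCCLIX = 759, so the previous integer is 759 - 1 = 758

DCCLVIII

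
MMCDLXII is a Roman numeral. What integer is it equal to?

MMCDLXII: M=1000, M=1000, CD=400, L=50, X=10, I=1, I=1
1000 + 1000 + 400 + 50 + 10 + 1 + 1 = 2462

2462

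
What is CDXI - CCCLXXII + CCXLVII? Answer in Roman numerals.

CDXI = 411, CCCLXXII = 372, CCXLVII = 247
411 - 372 = 39
39 + 247 = 286

CCLXXXVI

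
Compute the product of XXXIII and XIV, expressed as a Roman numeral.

XXXIII = 33
XIV = 14
33 × 14 = 462

CDLXII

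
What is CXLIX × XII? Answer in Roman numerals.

CXLIX = 149
XII = 12
149 × 12 = 1788

MDCCLXXXVIII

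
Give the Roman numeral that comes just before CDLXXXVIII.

CDLXXXVIII = 488; previous is 487

CDLXXXVII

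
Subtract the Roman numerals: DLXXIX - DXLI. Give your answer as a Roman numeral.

DLXXIX = 579
DXLI = 541
579 - 541 = 38

XXXVIII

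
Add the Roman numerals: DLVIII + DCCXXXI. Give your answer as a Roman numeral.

DLVIII = 558
DCCXXXI = 731
558 + 731 = 1289

MCCLXXXIX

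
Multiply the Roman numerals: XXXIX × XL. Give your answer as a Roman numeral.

XXXIX = 39
XL = 40
39 × 40 = 1560

MDLX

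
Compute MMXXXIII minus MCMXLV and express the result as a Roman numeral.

MMXXXIII = 2033
MCMXLV = 1945
2033 - 1945 = 88

LXXXVIII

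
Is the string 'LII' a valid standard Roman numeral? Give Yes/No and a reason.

'LII': Check the rules: uses only the symbols I, V, X, L, C, D, M; no symbol is repeated more than three times in a row; V, L and D each appear at most once; no smaller symbol precedes a larger one (values never increase from left to right). Value: L (50) + I (1) + I (1) = 52. So it is a valid standard Roman numeral.

Yes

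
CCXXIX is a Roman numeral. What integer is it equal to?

CCXXIX: C=100, C=100, X=10, X=10, IX=9
100 + 100 + 10 + 10 + 9 = 229

229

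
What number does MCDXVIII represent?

MCDXVIII: M=1000, CD=400, X=10, V=5, I=1, I=1, I=1
1000 + 400 + 10 + 5 + 1 + 1 + 1 = 1418

1418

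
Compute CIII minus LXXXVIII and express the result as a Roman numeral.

CIII = 103
LXXXVIII = 88
103 - 88 = 15

XV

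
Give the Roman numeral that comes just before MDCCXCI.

MDCCXCI = 1791; previous is 1790

MDCCXC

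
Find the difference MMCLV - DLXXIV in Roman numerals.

MMCLV = 2155
DLXXIV = 574
2155 - 574 = 1581

MDLXXXI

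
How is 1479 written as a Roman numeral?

Convert 1479 to Roman numerals:
  1479 contains 1×1000 (M)
  479 contains 1×400 (CD)
  79 contains 1×50 (L)
  29 contains 2×10 (XX)
  9 contains 1×9 (IX)

MCDLXXIX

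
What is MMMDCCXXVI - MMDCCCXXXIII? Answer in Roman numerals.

MMMDCCXXVI = 3726
MMDCCCXXXIII = 2833
3726 - 2833 = 893

DCCCXCIII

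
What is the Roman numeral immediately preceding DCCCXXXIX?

DCCCXXXIX = 839; previous is 838

DCCCXXXVIII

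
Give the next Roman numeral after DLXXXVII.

DLXXXVII = 587; next is 588

DLXXXVIII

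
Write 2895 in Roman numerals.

Convert 2895 to Roman numerals:
  2895 contains 2×1000 (MM)
  895 contains 1×500 (D)
  395 contains 3×100 (CCC)
  95 contains 1×90 (XC)
  5 contains 1×5 (V)

MMDCCCXCV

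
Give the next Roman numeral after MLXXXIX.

MLXXXIX = 1089, so the next integer is 1089 + 1 = 1090

MXC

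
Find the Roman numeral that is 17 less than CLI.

CLI = 151
151 - 17 = 134

CXXXIV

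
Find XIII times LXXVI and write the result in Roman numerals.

XIII = 13
LXXVI = 76
13 × 76 = 988

CMLXXXVIII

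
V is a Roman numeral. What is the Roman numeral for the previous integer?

V = 5, so the previous integer is 5 - 1 = 4

IV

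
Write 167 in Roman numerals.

Convert 167 to Roman numerals:
  167 contains 1×100 (C)
  67 contains 1×50 (L)
  17 contains 1×10 (X)
  7 contains 1×5 (V)
  2 contains 2×1 (II)

CLXVII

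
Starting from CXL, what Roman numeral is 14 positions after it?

CXL = 140
140 + 14 = 154

CLIV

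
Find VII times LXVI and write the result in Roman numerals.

VII = 7
LXVI = 66
7 × 66 = 462

CDLXII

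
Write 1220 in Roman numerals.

Convert 1220 to Roman numerals:
  1220 contains 1×1000 (M)
  220 contains 2×100 (CC)
  20 contains 2×10 (XX)

MCCXX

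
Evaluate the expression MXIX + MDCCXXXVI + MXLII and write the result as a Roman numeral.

MXIX = 1019, MDCCXXXVI = 1736, MXLII = 1042
1019 + 1736 = 2755
2755 + 1042 = 3797

MMMDCCXCVII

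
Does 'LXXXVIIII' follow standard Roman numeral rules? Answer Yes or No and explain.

'LXXXVIIII': More than 3 consecutive I's

No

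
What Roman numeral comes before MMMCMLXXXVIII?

MMMCMLXXXVIII = 3988; previous is 3987

MMMCMLXXXVII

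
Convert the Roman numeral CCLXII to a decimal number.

CCLXII: C=100, C=100, L=50, X=10, I=1, I=1
100 + 100 + 50 + 10 + 1 + 1 = 262

262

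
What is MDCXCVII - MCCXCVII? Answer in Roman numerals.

MDCXCVII = 1697
MCCXCVII = 1297
1697 - 1297 = 400

CD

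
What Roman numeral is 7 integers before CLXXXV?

CLXXXV = 185
185 - 7 = 178

CLXXVIII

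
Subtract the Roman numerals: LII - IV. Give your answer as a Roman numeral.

LII = 52
IV = 4
52 - 4 = 48

XLVIII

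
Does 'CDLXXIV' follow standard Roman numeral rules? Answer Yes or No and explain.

'CDLXXIV': Check the rules: uses only the symbols I, V, X, L, C, D, M; no symbol is repeated more than three times in a row; V, L and D each appear at most once; the only places a smaller symbol precedes a larger one are the allowed subtractive pairs CD, IV, the symbol right after such a pair (if any) is smaller than the pair's first symbol, and otherwise the values never increase from left to right. Value: CD (400) + L (50) + X (10) + X (10) + IV (4) = 474. So it is a valid standard Roman numeral.

Yes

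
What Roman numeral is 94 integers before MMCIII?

MMCIII = 2103
2103 - 94 = 2009

MMIX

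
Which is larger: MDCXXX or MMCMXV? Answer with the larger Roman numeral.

MDCXXX = 1630
MMCMXV = 2915
2915 is larger

MMCMXV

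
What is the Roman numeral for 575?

Convert 575 to Roman numerals:
  575 contains 1×500 (D)
  75 contains 1×50 (L)
  25 contains 2×10 (XX)
  5 contains 1×5 (V)

DLXXV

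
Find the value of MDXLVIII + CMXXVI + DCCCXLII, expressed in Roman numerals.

MDXLVIII = 1548, CMXXVI = 926, DCCCXLII = 842
1548 + 926 = 2474
2474 + 842 = 3316

MMMCCCXVI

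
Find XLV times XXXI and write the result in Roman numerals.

XLV = 45
XXXI = 31
45 × 31 = 1395

MCCCXCV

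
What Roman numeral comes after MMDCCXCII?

MMDCCXCII = 2792, so the next integer is 2792 + 1 = 2793

MMDCCXCIII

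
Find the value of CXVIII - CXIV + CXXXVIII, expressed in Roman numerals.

CXVIII = 118, CXIV = 114, CXXXVIII = 138
118 - 114 = 4
4 + 138 = 142

CXLII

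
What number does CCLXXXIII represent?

CCLXXXIII: C=100, C=100, L=50, X=10, X=10, X=10, I=1, I=1, I=1
100 + 100 + 50 + 10 + 10 + 10 + 1 + 1 + 1 = 283

283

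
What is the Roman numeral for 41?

Convert 41 to Roman numerals:
  41 contains 1×40 (XL)
  1 contains 1×1 (I)

XLI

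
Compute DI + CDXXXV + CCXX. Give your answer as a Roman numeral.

DI = 501, CDXXXV = 435, CCXX = 220
501 + 435 = 936
936 + 220 = 1156

MCLVI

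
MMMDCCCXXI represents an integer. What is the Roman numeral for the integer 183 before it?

MMMDCCCXXI = 3821
3821 - 183 = 3638

MMMDCXXXVIII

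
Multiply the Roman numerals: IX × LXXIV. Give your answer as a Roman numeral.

IX = 9
LXXIV = 74
9 × 74 = 666

DCLXVI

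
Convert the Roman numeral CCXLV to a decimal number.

CCXLV: C=100, C=100, XL=40, V=5
100 + 100 + 40 + 5 = 245

245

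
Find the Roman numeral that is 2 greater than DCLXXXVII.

DCLXXXVII = 687
687 + 2 = 689

DCLXXXIX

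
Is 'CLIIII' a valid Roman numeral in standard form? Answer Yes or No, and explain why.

'CLIIII': More than 3 consecutive I's

No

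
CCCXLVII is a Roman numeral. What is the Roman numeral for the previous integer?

CCCXLVII = 347; previous is 346

CCCXLVI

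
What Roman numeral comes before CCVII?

CCVII = 207; previous is 206

CCVI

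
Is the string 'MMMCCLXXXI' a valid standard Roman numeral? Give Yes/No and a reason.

'MMMCCLXXXI': Check the rules: uses only the symbols I, V, X, L, C, D, M; no symbol is repeated more than three times in a row; V, L and D each appear at most once; no smaller symbol precedes a larger one (values never increase from left to right). Value: M (1000) + M (1000) + M (1000) + C (100) + C (100) + L (50) + X (10) + X (10) + X (10) + I (1) = 3281. So it is a valid standard Roman numeral.

Yes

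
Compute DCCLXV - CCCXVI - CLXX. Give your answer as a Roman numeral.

DCCLXV = 765, CCCXVI = 316, CLXX = 170
765 - 316 = 449
449 - 170 = 279

CCLXXIX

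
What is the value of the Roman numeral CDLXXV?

CDLXXV: CD=400, L=50, X=10, X=10, V=5
400 + 50 + 10 + 10 + 5 = 475

475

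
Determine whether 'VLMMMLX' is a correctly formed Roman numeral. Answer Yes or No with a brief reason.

'VLMMMLX': L should not appear more than once

No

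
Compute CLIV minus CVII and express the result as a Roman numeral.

CLIV = 154
CVII = 107
154 - 107 = 47

XLVII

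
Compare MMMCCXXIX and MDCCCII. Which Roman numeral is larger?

MMMCCXXIX = 3229
MDCCCII = 1802
3229 is larger

MMMCCXXIX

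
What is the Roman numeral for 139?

Convert 139 to Roman numerals:
  139 contains 1×100 (C)
  39 contains 3×10 (XXX)
  9 contains 1×9 (IX)

CXXXIX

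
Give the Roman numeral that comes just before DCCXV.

DCCXV = 715; previous is 714

DCCXIV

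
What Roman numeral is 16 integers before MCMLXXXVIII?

MCMLXXXVIII = 1988
1988 - 16 = 1972

MCMLXXII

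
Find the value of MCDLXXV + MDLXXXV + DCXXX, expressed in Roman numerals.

MCDLXXV = 1475, MDLXXXV = 1585, DCXXX = 630
1475 + 1585 = 3060
3060 + 630 = 3690

MMMDCXC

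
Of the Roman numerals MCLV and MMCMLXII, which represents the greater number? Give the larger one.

MCLV = 1155
MMCMLXII = 2962
2962 is larger

MMCMLXII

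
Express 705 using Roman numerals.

Convert 705 to Roman numerals:
  705 contains 1×500 (D)
  205 contains 2×100 (CC)
  5 contains 1×5 (V)

DCCV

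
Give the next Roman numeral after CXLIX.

CXLIX = 149; next is 150

CL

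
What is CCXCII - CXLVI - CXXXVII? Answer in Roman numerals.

CCXCII = 292, CXLVI = 146, CXXXVII = 137
292 - 146 = 146
146 - 137 = 9

IX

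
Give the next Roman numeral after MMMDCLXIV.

MMMDCLXIV = 3664, so the next integer is 3664 + 1 = 3665

MMMDCLXV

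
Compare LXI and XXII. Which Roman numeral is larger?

LXI = 61
XXII = 22
61 is larger

LXI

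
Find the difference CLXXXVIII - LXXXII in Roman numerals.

CLXXXVIII = 188
LXXXII = 82
188 - 82 = 106

CVI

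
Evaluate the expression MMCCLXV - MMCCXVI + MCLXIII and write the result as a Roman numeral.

MMCCLXV = 2265, MMCCXVI = 2216, MCLXIII = 1163
2265 - 2216 = 49
49 + 1163 = 1212

MCCXII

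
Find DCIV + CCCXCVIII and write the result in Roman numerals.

DCIV = 604
CCCXCVIII = 398
604 + 398 = 1002

MII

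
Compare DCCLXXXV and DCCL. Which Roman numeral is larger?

DCCLXXXV = 785
DCCL = 750
785 is larger

DCCLXXXV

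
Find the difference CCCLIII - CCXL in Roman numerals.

CCCLIII = 353
CCXL = 240
353 - 240 = 113

CXIII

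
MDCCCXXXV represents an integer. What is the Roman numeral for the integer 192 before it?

MDCCCXXXV = 1835
1835 - 192 = 1643

MDCXLIII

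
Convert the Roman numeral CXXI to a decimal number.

CXXI: C=100, X=10, X=10, I=1
100 + 10 + 10 + 1 = 121

121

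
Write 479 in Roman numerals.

Convert 479 to Roman numerals:
  479 contains 1×400 (CD)
  79 contains 1×50 (L)
  29 contains 2×10 (XX)
  9 contains 1×9 (IX)

CDLXXIX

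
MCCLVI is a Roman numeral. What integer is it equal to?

MCCLVI: M=1000, C=100, C=100, L=50, V=5, I=1
1000 + 100 + 100 + 50 + 5 + 1 = 1256

1256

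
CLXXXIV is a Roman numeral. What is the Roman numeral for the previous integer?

CLXXXIV = 184, so the previous integer is 184 - 1 = 183

CLXXXIII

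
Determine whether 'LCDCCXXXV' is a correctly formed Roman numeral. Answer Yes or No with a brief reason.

'LCDCCXXXV': Invalid subtractive combination: LC

No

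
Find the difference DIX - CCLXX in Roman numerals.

DIX = 509
CCLXX = 270
509 - 270 = 239

CCXXXIX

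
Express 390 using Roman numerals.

Convert 390 to Roman numerals:
  390 contains 3×100 (CCC)
  90 contains 1×90 (XC)

CCCXC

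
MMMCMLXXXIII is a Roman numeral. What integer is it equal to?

MMMCMLXXXIII: M=1000, M=1000, M=1000, CM=900, L=50, X=10, X=10, X=10, I=1, I=1, I=1
1000 + 1000 + 1000 + 900 + 50 + 10 + 10 + 10 + 1 + 1 + 1 = 3983

3983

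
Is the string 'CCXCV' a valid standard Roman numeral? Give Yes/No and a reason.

'CCXCV': Check the rules: uses only the symbols I, V, X, L, C, D, M; no symbol is repeated more than three times in a row; V, L and D each appear at most once; the only place a smaller symbol precedes a larger one is the allowed subtractive pair XC, the symbol right after such a pair (if any) is smaller than the pair's first symbol, and otherwise the values never increase from left to right. Value: C (100) + C (100) + XC (90) + V (5) = 295. So it is a valid standard Roman numeral.

Yes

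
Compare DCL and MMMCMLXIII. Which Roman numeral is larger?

DCL = 650
MMMCMLXIII = 3963
3963 is larger

MMMCMLXIII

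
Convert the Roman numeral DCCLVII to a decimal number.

DCCLVII: D=500, C=100, C=100, L=50, V=5, I=1, I=1
500 + 100 + 100 + 50 + 5 + 1 + 1 = 757

757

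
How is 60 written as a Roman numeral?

Convert 60 to Roman numerals:
  60 contains 1×50 (L)
  10 contains 1×10 (X)

LX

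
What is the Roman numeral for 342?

Convert 342 to Roman numerals:
  342 contains 3×100 (CCC)
  42 contains 1×40 (XL)
  2 contains 2×1 (II)

CCCXLII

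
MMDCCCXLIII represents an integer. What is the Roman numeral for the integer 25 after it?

MMDCCCXLIII = 2843
2843 + 25 = 2868

MMDCCCLXVIII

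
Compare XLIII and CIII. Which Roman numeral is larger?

XLIII = 43
CIII = 103
103 is larger

CIII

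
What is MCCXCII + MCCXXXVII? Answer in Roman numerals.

MCCXCII = 1292
MCCXXXVII = 1237
1292 + 1237 = 2529

MMDXXIX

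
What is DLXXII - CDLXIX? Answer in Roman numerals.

DLXXII = 572
CDLXIX = 469
572 - 469 = 103

CIII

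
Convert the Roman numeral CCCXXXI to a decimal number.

CCCXXXI: C=100, C=100, C=100, X=10, X=10, X=10, I=1
100 + 100 + 100 + 10 + 10 + 10 + 1 = 331

331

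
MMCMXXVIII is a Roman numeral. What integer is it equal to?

MMCMXXVIII: M=1000, M=1000, CM=900, X=10, X=10, V=5, I=1, I=1, I=1
1000 + 1000 + 900 + 10 + 10 + 5 + 1 + 1 + 1 = 2928

2928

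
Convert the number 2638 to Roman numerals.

Convert 2638 to Roman numerals:
  2638 contains 2×1000 (MM)
  638 contains 1×500 (D)
  138 contains 1×100 (C)
  38 contains 3×10 (XXX)
  8 contains 1×5 (V)
  3 contains 3×1 (III)

MMDCXXXVIII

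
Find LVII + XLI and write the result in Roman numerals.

LVII = 57
XLI = 41
57 + 41 = 98

XCVIII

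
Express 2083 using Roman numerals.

Convert 2083 to Roman numerals:
  2083 contains 2×1000 (MM)
  83 contains 1×50 (L)
  33 contains 3×10 (XXX)
  3 contains 3×1 (III)

MMLXXXIII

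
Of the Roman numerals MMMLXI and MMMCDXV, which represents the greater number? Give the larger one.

MMMLXI = 3061
MMMCDXV = 3415
3415 is larger

MMMCDXV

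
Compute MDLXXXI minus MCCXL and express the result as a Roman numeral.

MDLXXXI = 1581
MCCXL = 1240
1581 - 1240 = 341

CCCXLI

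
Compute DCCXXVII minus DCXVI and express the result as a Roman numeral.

DCCXXVII = 727
DCXVI = 616
727 - 616 = 111

CXI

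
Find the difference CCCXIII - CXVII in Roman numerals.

CCCXIII = 313
CXVII = 117
313 - 117 = 196

CXCVI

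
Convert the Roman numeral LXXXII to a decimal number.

LXXXII: L=50, X=10, X=10, X=10, I=1, I=1
50 + 10 + 10 + 10 + 1 + 1 = 82

82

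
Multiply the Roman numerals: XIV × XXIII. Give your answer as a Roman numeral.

XIV = 14
XXIII = 23
14 × 23 = 322

CCCXXII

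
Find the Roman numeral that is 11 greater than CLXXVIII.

CLXXVIII = 178
178 + 11 = 189

CLXXXIX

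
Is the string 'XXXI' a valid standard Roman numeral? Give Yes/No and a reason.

'XXXI': Check the rules: uses only the symbols I, V, X, L, C, D, M; no symbol is repeated more than three times in a row; V, L and D each appear at most once; no smaller symbol precedes a larger one (values never increase from left to right). Value: X (10) + X (10) + X (10) + I (1) = 31. So it is a valid standard Roman numeral.

Yes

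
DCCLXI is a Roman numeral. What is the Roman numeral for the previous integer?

DCCLXI = 761, so the previous integer is 761 - 1 = 760

DCCLX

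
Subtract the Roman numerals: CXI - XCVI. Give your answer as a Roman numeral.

CXI = 111
XCVI = 96
111 - 96 = 15

XV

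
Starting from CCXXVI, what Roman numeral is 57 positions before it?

CCXXVI = 226
226 - 57 = 169

CLXIX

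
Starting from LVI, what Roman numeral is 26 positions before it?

LVI = 56
56 - 26 = 30

XXX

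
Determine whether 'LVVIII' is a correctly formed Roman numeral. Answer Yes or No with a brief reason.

'LVVIII': V should not appear more than once

No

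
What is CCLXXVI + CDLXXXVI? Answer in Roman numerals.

CCLXXVI = 276
CDLXXXVI = 486
276 + 486 = 762

DCCLXII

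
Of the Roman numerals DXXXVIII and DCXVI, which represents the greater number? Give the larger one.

DXXXVIII = 538
DCXVI = 616
616 is larger

DCXVI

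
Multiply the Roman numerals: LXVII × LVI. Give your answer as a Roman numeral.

LXVII = 67
LVI = 56
67 × 56 = 3752

MMMDCCLII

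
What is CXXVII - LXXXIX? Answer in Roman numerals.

CXXVII = 127
LXXXIX = 89
127 - 89 = 38

XXXVIII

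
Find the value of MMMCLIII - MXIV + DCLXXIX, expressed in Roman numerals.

MMMCLIII = 3153, MXIV = 1014, DCLXXIX = 679
3153 - 1014 = 2139
2139 + 679 = 2818

MMDCCCXVIII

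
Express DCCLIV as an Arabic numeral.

DCCLIV: D=500, C=100, C=100, L=50, IV=4
500 + 100 + 100 + 50 + 4 = 754

754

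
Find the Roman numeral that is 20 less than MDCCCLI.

MDCCCLI = 1851
1851 - 20 = 1831

MDCCCXXXI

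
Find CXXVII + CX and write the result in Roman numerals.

CXXVII = 127
CX = 110
127 + 110 = 237

CCXXXVII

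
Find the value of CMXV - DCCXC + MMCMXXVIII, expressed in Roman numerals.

CMXV = 915, DCCXC = 790, MMCMXXVIII = 2928
915 - 790 = 125
125 + 2928 = 3053

MMMLIII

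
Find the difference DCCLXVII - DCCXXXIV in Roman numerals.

DCCLXVII = 767
DCCXXXIV = 734
767 - 734 = 33

XXXIII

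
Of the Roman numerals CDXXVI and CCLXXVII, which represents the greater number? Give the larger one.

CDXXVI = 426
CCLXXVII = 277
426 is larger

CDXXVI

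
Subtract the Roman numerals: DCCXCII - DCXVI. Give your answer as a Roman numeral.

DCCXCII = 792
DCXVI = 616
792 - 616 = 176

CLXXVI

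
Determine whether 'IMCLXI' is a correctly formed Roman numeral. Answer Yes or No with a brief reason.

'IMCLXI': Invalid subtractive combination: IM

No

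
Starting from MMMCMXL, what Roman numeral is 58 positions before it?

MMMCMXL = 3940
3940 - 58 = 3882

MMMDCCCLXXXII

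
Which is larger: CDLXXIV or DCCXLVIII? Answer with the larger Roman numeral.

CDLXXIV = 474
DCCXLVIII = 748
748 is larger

DCCXLVIII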